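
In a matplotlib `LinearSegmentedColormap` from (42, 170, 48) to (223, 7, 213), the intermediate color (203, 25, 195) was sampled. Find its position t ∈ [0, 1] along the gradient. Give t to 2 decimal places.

Invert the lerp on the R channel (largest span, 181): t = (203 − 42) / (223 − 42) = 161/181 = 0.8895.
Check on G: (25 − 170)/(7 − 170) = 0.8896 ✓

0.89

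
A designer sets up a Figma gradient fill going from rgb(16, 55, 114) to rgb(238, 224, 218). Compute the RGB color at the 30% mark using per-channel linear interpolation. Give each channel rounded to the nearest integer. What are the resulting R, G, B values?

(83, 106, 145)

30% corresponds to t = 0.3.
R = 16 + 0.3 × (238 − 16) = 16 + 0.3 × 222 = 82.6 → 83
G = 55 + 0.3 × (224 − 55) = 55 + 0.3 × 169 = 105.7 → 106
B = 114 + 0.3 × (218 − 114) = 114 + 0.3 × 104 = 145.2 → 145
So the blended color is (83, 106, 145), about #536a91.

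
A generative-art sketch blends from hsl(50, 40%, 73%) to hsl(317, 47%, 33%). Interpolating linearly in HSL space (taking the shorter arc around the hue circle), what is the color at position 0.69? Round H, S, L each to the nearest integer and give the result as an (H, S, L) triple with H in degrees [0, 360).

(346, 45, 45)

Hue: 317 − 50 = 267°, but |267| > 180 so the shorter arc goes the other way: Δh = 267 − 360 = -93°.
H = 50 + 0.69 × (-93) = -14.17 → -14 → -14 mod 360 = 346°
S = 40 + 0.69 × (47 − 40) = 44.83 → 45%
L = 73 + 0.69 × (33 − 73) = 45.4 → 45%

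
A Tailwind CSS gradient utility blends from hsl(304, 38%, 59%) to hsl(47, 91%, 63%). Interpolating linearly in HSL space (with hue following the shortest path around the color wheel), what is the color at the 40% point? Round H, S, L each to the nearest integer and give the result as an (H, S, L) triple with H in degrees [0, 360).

Hue: 47 − 304 = -257°, but |-257| > 180 so the shorter arc goes the other way: Δh = -257 + 360 = 103°.
H = 304 + 0.4 × (103) = 345.2 → 345°
S = 38 + 0.4 × (91 − 38) = 59.2 → 59%
L = 59 + 0.4 × (63 − 59) = 60.6 → 61%

(345, 59, 61)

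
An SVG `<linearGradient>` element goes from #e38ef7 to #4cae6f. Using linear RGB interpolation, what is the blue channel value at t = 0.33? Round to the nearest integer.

202

B₁ = 247 (from #e38ef7), B₂ = 111 (from #4cae6f).
B = 247 + 0.33 × (111 − 247) = 202.12 → 202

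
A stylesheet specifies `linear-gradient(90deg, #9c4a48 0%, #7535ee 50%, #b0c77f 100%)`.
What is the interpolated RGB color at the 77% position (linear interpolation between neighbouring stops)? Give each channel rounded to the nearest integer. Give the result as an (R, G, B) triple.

77% lies between the 50% and 100% stops, so the local fraction is t = (77 − 50)/(100 − 50) = 27/50 ≈ 0.54.
#7535ee → (117, 53, 238); #b0c77f → (176, 199, 127).
R = 117 + 0.54 × (176 − 117) = 148.86 → 149
G = 53 + 0.54 × (199 − 53) = 131.84 → 132
B = 238 + 0.54 × (127 − 238) = 178.06 → 178

(149, 132, 178)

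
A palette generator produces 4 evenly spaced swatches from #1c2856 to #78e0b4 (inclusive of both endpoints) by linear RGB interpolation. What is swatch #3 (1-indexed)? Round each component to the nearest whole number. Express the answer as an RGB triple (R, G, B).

(89, 163, 149)

With 4 swatches and endpoints inclusive, swatch 3 sits at t = (3 − 1)/(4 − 1) = 2/3 ≈ 0.6667.
#1c2856 → (28, 40, 86); #78e0b4 → (120, 224, 180).
R = 28 + 0.6667 × (120 − 28) = 89.336 → 89
G = 40 + 0.6667 × (224 − 40) = 162.673 → 163
B = 86 + 0.6667 × (180 − 86) = 148.67 → 149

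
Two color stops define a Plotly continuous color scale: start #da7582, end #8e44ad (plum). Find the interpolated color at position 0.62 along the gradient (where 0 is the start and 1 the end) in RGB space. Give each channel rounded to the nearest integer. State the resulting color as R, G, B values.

(171, 87, 157)

#da7582 → (218, 117, 130); #8e44ad → (142, 68, 173).
R = 218 + 0.62 × (142 − 218) = 218 + 0.62 × -76 = 170.88 → 171
G = 117 + 0.62 × (68 − 117) = 117 + 0.62 × -49 = 86.62 → 87
B = 130 + 0.62 × (173 − 130) = 130 + 0.62 × 43 = 156.66 → 157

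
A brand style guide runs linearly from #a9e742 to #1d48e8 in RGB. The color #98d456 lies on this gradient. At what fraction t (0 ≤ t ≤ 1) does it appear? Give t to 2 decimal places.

0.12

Invert the lerp on the B channel (largest span, 166): t = (86 − 66) / (232 − 66) = 20/166 = 0.12048.
Check on R: (152 − 169)/(29 − 169) = 0.1214 ✓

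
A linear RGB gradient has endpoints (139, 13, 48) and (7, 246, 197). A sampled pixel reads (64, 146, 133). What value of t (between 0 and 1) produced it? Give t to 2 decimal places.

Invert the lerp on the G channel (largest span, 233): t = (146 − 13) / (246 − 13) = 133/233 = 0.57082.
Check on R: (64 − 139)/(7 − 139) = 0.5682 ✓

0.57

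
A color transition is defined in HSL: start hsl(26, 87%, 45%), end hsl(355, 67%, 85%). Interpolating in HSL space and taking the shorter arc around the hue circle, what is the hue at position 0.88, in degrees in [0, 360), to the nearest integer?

Hue: 355 − 26 = 329°, but |329| > 180 so the shorter arc goes the other way: Δh = 329 − 360 = -31°.
H = 26 + 0.88 × (-31) = -1.28 → -1 → -1 mod 360 = 359°

359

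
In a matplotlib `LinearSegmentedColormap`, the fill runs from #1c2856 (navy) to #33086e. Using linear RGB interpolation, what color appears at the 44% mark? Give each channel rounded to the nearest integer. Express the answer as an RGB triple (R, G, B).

#1c2856 → (28, 40, 86); #33086e → (51, 8, 110).
44% corresponds to t = 0.44.
R = 28 + 0.44 × (51 − 28) = 28 + 0.44 × 23 = 38.12 → 38
G = 40 + 0.44 × (8 − 40) = 40 + 0.44 × -32 = 25.92 → 26
B = 86 + 0.44 × (110 − 86) = 86 + 0.44 × 24 = 96.56 → 97
So the blended color is (38, 26, 97), about #261a61.

(38, 26, 97)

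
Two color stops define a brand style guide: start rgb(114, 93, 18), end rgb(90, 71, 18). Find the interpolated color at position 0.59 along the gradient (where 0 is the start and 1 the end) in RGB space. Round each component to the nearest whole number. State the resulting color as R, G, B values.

(100, 80, 18)

R = 114 + 0.59 × (90 − 114) = 114 + 0.59 × -24 = 99.84 → 100
G = 93 + 0.59 × (71 − 93) = 93 + 0.59 × -22 = 80.02 → 80
B = 18 + 0.59 × (18 − 18) = 18 + 0.59 × 0 = 18 → 18
So the blended color is (100, 80, 18), about #645012.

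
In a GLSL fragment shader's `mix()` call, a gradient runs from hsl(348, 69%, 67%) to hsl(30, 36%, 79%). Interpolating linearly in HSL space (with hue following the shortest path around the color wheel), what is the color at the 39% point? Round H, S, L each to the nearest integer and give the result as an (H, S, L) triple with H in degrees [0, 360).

(4, 56, 72)

Hue: 30 − 348 = -318°, but |-318| > 180 so the shorter arc goes the other way: Δh = -318 + 360 = 42°.
H = 348 + 0.39 × (42) = 364.38 → 364 → 364 mod 360 = 4°
S = 69 + 0.39 × (36 − 69) = 56.13 → 56%
L = 67 + 0.39 × (79 − 67) = 71.68 → 72%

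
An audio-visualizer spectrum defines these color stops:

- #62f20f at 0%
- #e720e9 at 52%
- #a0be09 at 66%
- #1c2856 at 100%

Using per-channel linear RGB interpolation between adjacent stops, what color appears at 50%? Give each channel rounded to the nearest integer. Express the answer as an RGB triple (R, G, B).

50% lies between the 0% and 52% stops, so the local fraction is t = (50 − 0)/(52 − 0) = 50/52 ≈ 0.9615.
#62f20f → (98, 242, 15); #e720e9 → (231, 32, 233).
R = 98 + 0.9615 × (231 − 98) = 225.88 → 226
G = 242 + 0.9615 × (32 − 242) = 40.085 → 40
B = 15 + 0.9615 × (233 − 15) = 224.607 → 225

(226, 40, 225)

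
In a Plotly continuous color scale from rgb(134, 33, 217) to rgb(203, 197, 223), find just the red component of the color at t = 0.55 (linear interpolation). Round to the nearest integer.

172

R = 134 + 0.55 × (203 − 134) = 171.95 → 172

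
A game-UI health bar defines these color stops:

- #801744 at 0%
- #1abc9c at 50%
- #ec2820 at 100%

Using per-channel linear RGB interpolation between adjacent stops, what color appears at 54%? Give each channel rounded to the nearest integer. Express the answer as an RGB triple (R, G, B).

54% lies between the 50% and 100% stops, so the local fraction is t = (54 − 50)/(100 − 50) = 4/50 ≈ 0.08.
#1abc9c → (26, 188, 156); #ec2820 → (236, 40, 32).
R = 26 + 0.08 × (236 − 26) = 42.8 → 43
G = 188 + 0.08 × (40 − 188) = 176.16 → 176
B = 156 + 0.08 × (32 − 156) = 146.08 → 146

(43, 176, 146)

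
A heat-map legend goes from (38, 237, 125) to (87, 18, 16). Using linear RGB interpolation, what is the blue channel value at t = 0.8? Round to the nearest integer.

38

B = 125 + 0.8 × (16 − 125) = 37.8 → 38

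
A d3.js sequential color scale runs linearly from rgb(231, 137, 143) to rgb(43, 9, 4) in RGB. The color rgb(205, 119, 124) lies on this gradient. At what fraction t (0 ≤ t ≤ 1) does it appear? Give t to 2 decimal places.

Invert the lerp on the R channel (largest span, 188): t = (205 − 231) / (43 − 231) = -26/-188 = 0.1383.
Check on G: (119 − 137)/(9 − 137) = 0.1406 ✓

0.14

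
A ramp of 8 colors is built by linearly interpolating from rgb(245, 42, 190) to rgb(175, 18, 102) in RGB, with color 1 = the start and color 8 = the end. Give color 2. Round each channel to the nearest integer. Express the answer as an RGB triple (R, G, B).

With 8 swatches and endpoints inclusive, swatch 2 sits at t = (2 − 1)/(8 − 1) = 1/7 ≈ 0.1429.
R = 245 + 0.1429 × (175 − 245) = 234.997 → 235
G = 42 + 0.1429 × (18 − 42) = 38.57 → 39
B = 190 + 0.1429 × (102 − 190) = 177.425 → 177

(235, 39, 177)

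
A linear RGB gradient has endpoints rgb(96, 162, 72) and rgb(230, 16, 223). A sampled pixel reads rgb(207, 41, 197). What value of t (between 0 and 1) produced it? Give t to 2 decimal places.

0.83

Invert the lerp on the B channel (largest span, 151): t = (197 − 72) / (223 − 72) = 125/151 = 0.82781.
Check on R: (207 − 96)/(230 − 96) = 0.8284 ✓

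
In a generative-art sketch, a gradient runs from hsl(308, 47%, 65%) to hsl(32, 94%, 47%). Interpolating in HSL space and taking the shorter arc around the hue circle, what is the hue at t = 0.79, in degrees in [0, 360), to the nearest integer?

Hue: 32 − 308 = -276°, but |-276| > 180 so the shorter arc goes the other way: Δh = -276 + 360 = 84°.
H = 308 + 0.79 × (84) = 374.36 → 374 → 374 mod 360 = 14°

14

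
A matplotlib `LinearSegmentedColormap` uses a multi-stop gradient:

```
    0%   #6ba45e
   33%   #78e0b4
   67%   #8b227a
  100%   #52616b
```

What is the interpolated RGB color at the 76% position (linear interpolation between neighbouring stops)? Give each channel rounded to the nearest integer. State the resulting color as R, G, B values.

76% lies between the 67% and 100% stops, so the local fraction is t = (76 − 67)/(100 − 67) = 9/33 ≈ 0.2727.
#8b227a → (139, 34, 122); #52616b → (82, 97, 107).
R = 139 + 0.2727 × (82 − 139) = 123.456 → 123
G = 34 + 0.2727 × (97 − 34) = 51.18 → 51
B = 122 + 0.2727 × (107 − 122) = 117.909 → 118

(123, 51, 118)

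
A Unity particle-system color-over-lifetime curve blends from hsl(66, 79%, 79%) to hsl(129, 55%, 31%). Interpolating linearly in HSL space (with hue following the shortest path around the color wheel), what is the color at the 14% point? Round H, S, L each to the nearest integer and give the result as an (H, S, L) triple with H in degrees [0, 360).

(75, 76, 72)

Hue arc: Δh = 129 − 66 = 63° (|Δh| ≤ 180, already the shorter path).
H = 66 + 0.14 × (63) = 74.82 → 75°
S = 79 + 0.14 × (55 − 79) = 75.64 → 76%
L = 79 + 0.14 × (31 − 79) = 72.28 → 72%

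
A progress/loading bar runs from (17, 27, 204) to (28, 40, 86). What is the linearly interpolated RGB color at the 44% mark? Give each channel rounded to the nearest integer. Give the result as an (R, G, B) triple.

44% corresponds to t = 0.44.
R = 17 + 0.44 × (28 − 17) = 17 + 0.44 × 11 = 21.84 → 22
G = 27 + 0.44 × (40 − 27) = 27 + 0.44 × 13 = 32.72 → 33
B = 204 + 0.44 × (86 − 204) = 204 + 0.44 × -118 = 152.08 → 152

(22, 33, 152)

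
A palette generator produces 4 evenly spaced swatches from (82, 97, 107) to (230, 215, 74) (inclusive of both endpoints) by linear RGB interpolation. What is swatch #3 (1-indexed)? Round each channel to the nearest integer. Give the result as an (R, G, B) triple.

(181, 176, 85)

With 4 swatches and endpoints inclusive, swatch 3 sits at t = (3 − 1)/(4 − 1) = 2/3 ≈ 0.6667.
R = 82 + 0.6667 × (230 − 82) = 180.672 → 181
G = 97 + 0.6667 × (215 − 97) = 175.671 → 176
B = 107 + 0.6667 × (74 − 107) = 84.999 → 85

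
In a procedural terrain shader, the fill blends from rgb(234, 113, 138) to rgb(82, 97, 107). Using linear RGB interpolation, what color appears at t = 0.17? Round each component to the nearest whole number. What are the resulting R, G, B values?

(208, 110, 133)

R = 234 + 0.17 × (82 − 234) = 234 + 0.17 × -152 = 208.16 → 208
G = 113 + 0.17 × (97 − 113) = 113 + 0.17 × -16 = 110.28 → 110
B = 138 + 0.17 × (107 − 138) = 138 + 0.17 × -31 = 132.73 → 133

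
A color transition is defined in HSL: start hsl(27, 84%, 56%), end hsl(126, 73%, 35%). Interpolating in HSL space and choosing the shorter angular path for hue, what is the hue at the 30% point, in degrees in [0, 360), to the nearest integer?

Hue arc: Δh = 126 − 27 = 99° (|Δh| ≤ 180, already the shorter path).
H = 27 + 0.3 × (99) = 56.7 → 57°

57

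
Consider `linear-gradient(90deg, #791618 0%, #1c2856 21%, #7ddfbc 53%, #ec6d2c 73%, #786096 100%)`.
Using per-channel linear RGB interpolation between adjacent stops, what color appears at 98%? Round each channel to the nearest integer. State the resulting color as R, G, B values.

(129, 97, 142)

98% lies between the 73% and 100% stops, so the local fraction is t = (98 − 73)/(100 − 73) = 25/27 ≈ 0.9259.
#ec6d2c → (236, 109, 44); #786096 → (120, 96, 150).
R = 236 + 0.9259 × (120 − 236) = 128.596 → 129
G = 109 + 0.9259 × (96 − 109) = 96.963 → 97
B = 44 + 0.9259 × (150 − 44) = 142.145 → 142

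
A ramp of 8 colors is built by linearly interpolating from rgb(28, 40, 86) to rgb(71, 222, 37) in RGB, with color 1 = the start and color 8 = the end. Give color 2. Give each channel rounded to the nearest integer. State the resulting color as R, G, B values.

(34, 66, 79)

With 8 swatches and endpoints inclusive, swatch 2 sits at t = (2 − 1)/(8 − 1) = 1/7 ≈ 0.1429.
R = 28 + 0.1429 × (71 − 28) = 34.145 → 34
G = 40 + 0.1429 × (222 − 40) = 66.008 → 66
B = 86 + 0.1429 × (37 − 86) = 78.998 → 79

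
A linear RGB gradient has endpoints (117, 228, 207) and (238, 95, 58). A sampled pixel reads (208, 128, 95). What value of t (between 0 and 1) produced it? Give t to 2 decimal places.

0.75

Invert the lerp on the B channel (largest span, 149): t = (95 − 207) / (58 − 207) = -112/-149 = 0.75168.
Check on R: (208 − 117)/(238 − 117) = 0.7521 ✓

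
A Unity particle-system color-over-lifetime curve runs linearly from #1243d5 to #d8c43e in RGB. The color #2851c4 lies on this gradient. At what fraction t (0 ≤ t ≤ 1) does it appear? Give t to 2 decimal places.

Invert the lerp on the R channel (largest span, 198): t = (40 − 18) / (216 − 18) = 22/198 = 0.11111.
Check on G: (81 − 67)/(196 − 67) = 0.1085 ✓

0.11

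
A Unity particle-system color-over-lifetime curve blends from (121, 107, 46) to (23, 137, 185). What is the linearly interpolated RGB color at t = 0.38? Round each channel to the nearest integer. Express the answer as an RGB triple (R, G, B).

(84, 118, 99)

R = 121 + 0.38 × (23 − 121) = 121 + 0.38 × -98 = 83.76 → 84
G = 107 + 0.38 × (137 − 107) = 107 + 0.38 × 30 = 118.4 → 118
B = 46 + 0.38 × (185 − 46) = 46 + 0.38 × 139 = 98.82 → 99
So the blended color is (84, 118, 99), about #547663.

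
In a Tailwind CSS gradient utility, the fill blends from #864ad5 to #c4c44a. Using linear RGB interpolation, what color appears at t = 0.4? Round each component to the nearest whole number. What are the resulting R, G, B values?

#864ad5 → (134, 74, 213); #c4c44a → (196, 196, 74).
R = 134 + 0.4 × (196 − 134) = 134 + 0.4 × 62 = 158.8 → 159
G = 74 + 0.4 × (196 − 74) = 74 + 0.4 × 122 = 122.8 → 123
B = 213 + 0.4 × (74 − 213) = 213 + 0.4 × -139 = 157.4 → 157

(159, 123, 157)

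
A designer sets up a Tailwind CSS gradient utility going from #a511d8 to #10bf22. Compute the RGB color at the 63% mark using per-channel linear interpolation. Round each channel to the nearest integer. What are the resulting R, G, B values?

(71, 127, 101)

#a511d8 → (165, 17, 216); #10bf22 → (16, 191, 34).
63% corresponds to t = 0.63.
R = 165 + 0.63 × (16 − 165) = 165 + 0.63 × -149 = 71.13 → 71
G = 17 + 0.63 × (191 − 17) = 17 + 0.63 × 174 = 126.62 → 127
B = 216 + 0.63 × (34 − 216) = 216 + 0.63 × -182 = 101.34 → 101
So the blended color is (71, 127, 101), about #477f65.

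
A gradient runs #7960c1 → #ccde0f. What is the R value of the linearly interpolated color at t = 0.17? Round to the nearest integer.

R₁ = 121 (from #7960c1), R₂ = 204 (from #ccde0f).
R = 121 + 0.17 × (204 − 121) = 135.11 → 135

135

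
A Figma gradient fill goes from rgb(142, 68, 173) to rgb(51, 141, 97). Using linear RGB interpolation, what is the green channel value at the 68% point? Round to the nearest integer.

G = 68 + 0.68 × (141 − 68) = 117.64 → 118

118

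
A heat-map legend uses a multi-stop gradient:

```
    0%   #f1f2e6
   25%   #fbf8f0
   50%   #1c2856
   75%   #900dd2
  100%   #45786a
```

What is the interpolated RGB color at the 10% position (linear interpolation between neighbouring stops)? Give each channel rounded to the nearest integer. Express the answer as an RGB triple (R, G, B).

10% lies between the 0% and 25% stops, so the local fraction is t = (10 − 0)/(25 − 0) = 10/25 ≈ 0.4.
#f1f2e6 → (241, 242, 230); #fbf8f0 → (251, 248, 240).
R = 241 + 0.4 × (251 − 241) = 245 → 245
G = 242 + 0.4 × (248 − 242) = 244.4 → 244
B = 230 + 0.4 × (240 − 230) = 234 → 234

(245, 244, 234)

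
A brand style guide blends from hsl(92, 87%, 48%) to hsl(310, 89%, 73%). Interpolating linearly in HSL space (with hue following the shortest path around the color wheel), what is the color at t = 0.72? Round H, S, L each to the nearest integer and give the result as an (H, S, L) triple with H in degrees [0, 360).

Hue: 310 − 92 = 218°, but |218| > 180 so the shorter arc goes the other way: Δh = 218 − 360 = -142°.
H = 92 + 0.72 × (-142) = -10.24 → -10 → -10 mod 360 = 350°
S = 87 + 0.72 × (89 − 87) = 88.44 → 88%
L = 48 + 0.72 × (73 − 48) = 66 → 66%

(350, 88, 66)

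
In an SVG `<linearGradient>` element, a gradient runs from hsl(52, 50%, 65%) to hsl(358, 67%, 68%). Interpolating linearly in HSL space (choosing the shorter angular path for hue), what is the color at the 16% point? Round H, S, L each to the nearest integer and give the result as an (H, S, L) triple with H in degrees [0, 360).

Hue: 358 − 52 = 306°, but |306| > 180 so the shorter arc goes the other way: Δh = 306 − 360 = -54°.
H = 52 + 0.16 × (-54) = 43.36 → 43°
S = 50 + 0.16 × (67 − 50) = 52.72 → 53%
L = 65 + 0.16 × (68 − 65) = 65.48 → 65%

(43, 53, 65)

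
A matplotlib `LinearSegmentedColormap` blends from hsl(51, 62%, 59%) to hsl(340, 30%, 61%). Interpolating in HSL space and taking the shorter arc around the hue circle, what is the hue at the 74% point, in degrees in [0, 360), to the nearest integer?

358

Hue: 340 − 51 = 289°, but |289| > 180 so the shorter arc goes the other way: Δh = 289 − 360 = -71°.
H = 51 + 0.74 × (-71) = -1.54 → -2 → -2 mod 360 = 358°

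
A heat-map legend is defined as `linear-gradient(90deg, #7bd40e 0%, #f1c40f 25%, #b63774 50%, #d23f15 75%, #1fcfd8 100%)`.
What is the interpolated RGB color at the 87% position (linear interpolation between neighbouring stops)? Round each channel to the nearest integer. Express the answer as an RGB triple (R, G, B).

87% lies between the 75% and 100% stops, so the local fraction is t = (87 − 75)/(100 − 75) = 12/25 ≈ 0.48.
#d23f15 → (210, 63, 21); #1fcfd8 → (31, 207, 216).
R = 210 + 0.48 × (31 − 210) = 124.08 → 124
G = 63 + 0.48 × (207 − 63) = 132.12 → 132
B = 21 + 0.48 × (216 − 21) = 114.6 → 115

(124, 132, 115)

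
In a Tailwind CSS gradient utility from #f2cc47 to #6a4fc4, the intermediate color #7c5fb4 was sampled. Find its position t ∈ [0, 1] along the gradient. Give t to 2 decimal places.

0.87

Invert the lerp on the R channel (largest span, 136): t = (124 − 242) / (106 − 242) = -118/-136 = 0.86765.
Check on G: (95 − 204)/(79 − 204) = 0.872 ✓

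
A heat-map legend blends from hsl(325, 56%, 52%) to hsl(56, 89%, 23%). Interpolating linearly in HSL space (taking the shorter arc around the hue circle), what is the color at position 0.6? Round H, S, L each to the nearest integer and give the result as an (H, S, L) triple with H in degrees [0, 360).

Hue: 56 − 325 = -269°, but |-269| > 180 so the shorter arc goes the other way: Δh = -269 + 360 = 91°.
H = 325 + 0.6 × (91) = 379.6 → 380 → 380 mod 360 = 20°
S = 56 + 0.6 × (89 − 56) = 75.8 → 76%
L = 52 + 0.6 × (23 − 52) = 34.6 → 35%

(20, 76, 35)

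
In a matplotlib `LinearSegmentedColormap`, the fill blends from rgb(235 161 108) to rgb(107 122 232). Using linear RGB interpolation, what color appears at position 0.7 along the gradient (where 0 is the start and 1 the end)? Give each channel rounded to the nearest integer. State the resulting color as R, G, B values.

(145, 134, 195)

R = 235 + 0.7 × (107 − 235) = 235 + 0.7 × -128 = 145.4 → 145
G = 161 + 0.7 × (122 − 161) = 161 + 0.7 × -39 = 133.7 → 134
B = 108 + 0.7 × (232 − 108) = 108 + 0.7 × 124 = 194.8 → 195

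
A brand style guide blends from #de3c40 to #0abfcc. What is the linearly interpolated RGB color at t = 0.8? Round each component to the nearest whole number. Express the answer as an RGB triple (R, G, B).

(52, 165, 176)

#de3c40 → (222, 60, 64); #0abfcc → (10, 191, 204).
R = 222 + 0.8 × (10 − 222) = 222 + 0.8 × -212 = 52.4 → 52
G = 60 + 0.8 × (191 − 60) = 60 + 0.8 × 131 = 164.8 → 165
B = 64 + 0.8 × (204 − 64) = 64 + 0.8 × 140 = 176 → 176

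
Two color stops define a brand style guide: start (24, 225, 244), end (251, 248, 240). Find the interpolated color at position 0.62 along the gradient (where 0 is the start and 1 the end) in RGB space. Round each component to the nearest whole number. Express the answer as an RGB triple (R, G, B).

(165, 239, 242)

R = 24 + 0.62 × (251 − 24) = 24 + 0.62 × 227 = 164.74 → 165
G = 225 + 0.62 × (248 − 225) = 225 + 0.62 × 23 = 239.26 → 239
B = 244 + 0.62 × (240 − 244) = 244 + 0.62 × -4 = 241.52 → 242
So the blended color is (165, 239, 242), about #a5eff2.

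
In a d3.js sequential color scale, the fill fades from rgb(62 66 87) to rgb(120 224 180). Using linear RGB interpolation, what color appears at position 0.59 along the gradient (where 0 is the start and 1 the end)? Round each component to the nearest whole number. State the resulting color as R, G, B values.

(96, 159, 142)

R = 62 + 0.59 × (120 − 62) = 62 + 0.59 × 58 = 96.22 → 96
G = 66 + 0.59 × (224 − 66) = 66 + 0.59 × 158 = 159.22 → 159
B = 87 + 0.59 × (180 − 87) = 87 + 0.59 × 93 = 141.87 → 142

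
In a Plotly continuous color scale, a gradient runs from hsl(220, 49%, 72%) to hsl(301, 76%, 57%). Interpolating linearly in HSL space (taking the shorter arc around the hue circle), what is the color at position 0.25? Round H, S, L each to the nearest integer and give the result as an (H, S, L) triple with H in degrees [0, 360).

(240, 56, 68)

Hue arc: Δh = 301 − 220 = 81° (|Δh| ≤ 180, already the shorter path).
H = 220 + 0.25 × (81) = 240.25 → 240°
S = 49 + 0.25 × (76 − 49) = 55.75 → 56%
L = 72 + 0.25 × (57 − 72) = 68.25 → 68%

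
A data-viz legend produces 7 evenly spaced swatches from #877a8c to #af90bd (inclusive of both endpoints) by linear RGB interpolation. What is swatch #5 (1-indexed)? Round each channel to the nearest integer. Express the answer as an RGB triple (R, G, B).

(162, 137, 173)

With 7 swatches and endpoints inclusive, swatch 5 sits at t = (5 − 1)/(7 − 1) = 4/6 ≈ 0.6667.
#877a8c → (135, 122, 140); #af90bd → (175, 144, 189).
R = 135 + 0.6667 × (175 − 135) = 161.668 → 162
G = 122 + 0.6667 × (144 − 122) = 136.667 → 137
B = 140 + 0.6667 × (189 − 140) = 172.668 → 173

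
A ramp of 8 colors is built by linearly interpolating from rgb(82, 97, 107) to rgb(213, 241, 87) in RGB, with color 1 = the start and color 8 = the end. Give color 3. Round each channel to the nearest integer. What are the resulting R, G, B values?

(119, 138, 101)

With 8 swatches and endpoints inclusive, swatch 3 sits at t = (3 − 1)/(8 − 1) = 2/7 ≈ 0.2857.
R = 82 + 0.2857 × (213 − 82) = 119.427 → 119
G = 97 + 0.2857 × (241 − 97) = 138.141 → 138
B = 107 + 0.2857 × (87 − 107) = 101.286 → 101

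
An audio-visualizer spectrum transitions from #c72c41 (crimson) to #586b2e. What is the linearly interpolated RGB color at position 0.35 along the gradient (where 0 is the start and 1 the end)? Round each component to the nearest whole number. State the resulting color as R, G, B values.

#c72c41 → (199, 44, 65); #586b2e → (88, 107, 46).
R = 199 + 0.35 × (88 − 199) = 199 + 0.35 × -111 = 160.15 → 160
G = 44 + 0.35 × (107 − 44) = 44 + 0.35 × 63 = 66.05 → 66
B = 65 + 0.35 × (46 − 65) = 65 + 0.35 × -19 = 58.35 → 58

(160, 66, 58)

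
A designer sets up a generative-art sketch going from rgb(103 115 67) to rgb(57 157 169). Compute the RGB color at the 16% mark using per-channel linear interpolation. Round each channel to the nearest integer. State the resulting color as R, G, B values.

16% corresponds to t = 0.16.
R = 103 + 0.16 × (57 − 103) = 103 + 0.16 × -46 = 95.64 → 96
G = 115 + 0.16 × (157 − 115) = 115 + 0.16 × 42 = 121.72 → 122
B = 67 + 0.16 × (169 − 67) = 67 + 0.16 × 102 = 83.32 → 83
So the blended color is (96, 122, 83), about #607a53.

(96, 122, 83)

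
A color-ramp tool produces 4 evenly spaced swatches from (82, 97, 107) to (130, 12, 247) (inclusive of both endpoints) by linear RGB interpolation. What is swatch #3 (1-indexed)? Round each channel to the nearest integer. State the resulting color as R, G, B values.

(114, 40, 200)

With 4 swatches and endpoints inclusive, swatch 3 sits at t = (3 − 1)/(4 − 1) = 2/3 ≈ 0.6667.
R = 82 + 0.6667 × (130 − 82) = 114.002 → 114
G = 97 + 0.6667 × (12 − 97) = 40.331 → 40
B = 107 + 0.6667 × (247 − 107) = 200.338 → 200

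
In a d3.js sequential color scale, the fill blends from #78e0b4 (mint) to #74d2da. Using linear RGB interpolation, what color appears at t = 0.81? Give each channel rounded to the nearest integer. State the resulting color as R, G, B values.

#78e0b4 → (120, 224, 180); #74d2da → (116, 210, 218).
R = 120 + 0.81 × (116 − 120) = 120 + 0.81 × -4 = 116.76 → 117
G = 224 + 0.81 × (210 − 224) = 224 + 0.81 × -14 = 212.66 → 213
B = 180 + 0.81 × (218 − 180) = 180 + 0.81 × 38 = 210.78 → 211
So the blended color is (117, 213, 211), about #75d5d3.

(117, 213, 211)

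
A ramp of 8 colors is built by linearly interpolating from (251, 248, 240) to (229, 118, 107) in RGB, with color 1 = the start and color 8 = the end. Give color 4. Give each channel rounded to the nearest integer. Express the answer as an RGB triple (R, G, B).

(242, 192, 183)

With 8 swatches and endpoints inclusive, swatch 4 sits at t = (4 − 1)/(8 − 1) = 3/7 ≈ 0.4286.
R = 251 + 0.4286 × (229 − 251) = 241.571 → 242
G = 248 + 0.4286 × (118 − 248) = 192.282 → 192
B = 240 + 0.4286 × (107 − 240) = 182.996 → 183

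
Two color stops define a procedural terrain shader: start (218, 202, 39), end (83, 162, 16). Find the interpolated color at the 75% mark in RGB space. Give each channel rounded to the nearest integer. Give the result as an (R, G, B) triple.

75% corresponds to t = 0.75.
R = 218 + 0.75 × (83 − 218) = 218 + 0.75 × -135 = 116.75 → 117
G = 202 + 0.75 × (162 − 202) = 202 + 0.75 × -40 = 172 → 172
B = 39 + 0.75 × (16 − 39) = 39 + 0.75 × -23 = 21.75 → 22

(117, 172, 22)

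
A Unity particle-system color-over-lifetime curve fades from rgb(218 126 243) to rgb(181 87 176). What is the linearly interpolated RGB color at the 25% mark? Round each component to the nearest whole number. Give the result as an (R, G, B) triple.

25% corresponds to t = 0.25.
R = 218 + 0.25 × (181 − 218) = 218 + 0.25 × -37 = 208.75 → 209
G = 126 + 0.25 × (87 − 126) = 126 + 0.25 × -39 = 116.25 → 116
B = 243 + 0.25 × (176 − 243) = 243 + 0.25 × -67 = 226.25 → 226

(209, 116, 226)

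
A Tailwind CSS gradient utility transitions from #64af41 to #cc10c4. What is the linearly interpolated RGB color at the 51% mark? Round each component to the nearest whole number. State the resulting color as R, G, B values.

(153, 94, 132)

#64af41 → (100, 175, 65); #cc10c4 → (204, 16, 196).
51% corresponds to t = 0.51.
R = 100 + 0.51 × (204 − 100) = 100 + 0.51 × 104 = 153.04 → 153
G = 175 + 0.51 × (16 − 175) = 175 + 0.51 × -159 = 93.91 → 94
B = 65 + 0.51 × (196 − 65) = 65 + 0.51 × 131 = 131.81 → 132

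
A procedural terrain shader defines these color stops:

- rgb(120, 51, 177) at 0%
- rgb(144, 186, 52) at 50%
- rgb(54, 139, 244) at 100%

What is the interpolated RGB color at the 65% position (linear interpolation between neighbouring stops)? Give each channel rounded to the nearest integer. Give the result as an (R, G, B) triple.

(117, 172, 110)

65% lies between the 50% and 100% stops, so the local fraction is t = (65 − 50)/(100 − 50) = 15/50 ≈ 0.3.
R = 144 + 0.3 × (54 − 144) = 117 → 117
G = 186 + 0.3 × (139 − 186) = 171.9 → 172
B = 52 + 0.3 × (244 − 52) = 109.6 → 110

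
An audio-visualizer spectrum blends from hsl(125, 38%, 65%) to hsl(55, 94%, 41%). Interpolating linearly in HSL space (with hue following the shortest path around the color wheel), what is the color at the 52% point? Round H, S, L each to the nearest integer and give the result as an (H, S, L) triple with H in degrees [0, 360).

(89, 67, 53)

Hue arc: Δh = 55 − 125 = -70° (|Δh| ≤ 180, already the shorter path).
H = 125 + 0.52 × (-70) = 88.6 → 89°
S = 38 + 0.52 × (94 − 38) = 67.12 → 67%
L = 65 + 0.52 × (41 − 65) = 52.52 → 53%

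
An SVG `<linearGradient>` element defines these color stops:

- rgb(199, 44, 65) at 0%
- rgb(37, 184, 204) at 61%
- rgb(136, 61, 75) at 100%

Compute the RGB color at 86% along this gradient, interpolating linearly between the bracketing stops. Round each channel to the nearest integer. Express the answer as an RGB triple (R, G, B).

(100, 105, 121)

86% lies between the 61% and 100% stops, so the local fraction is t = (86 − 61)/(100 − 61) = 25/39 ≈ 0.641.
R = 37 + 0.641 × (136 − 37) = 100.459 → 100
G = 184 + 0.641 × (61 − 184) = 105.157 → 105
B = 204 + 0.641 × (75 − 204) = 121.311 → 121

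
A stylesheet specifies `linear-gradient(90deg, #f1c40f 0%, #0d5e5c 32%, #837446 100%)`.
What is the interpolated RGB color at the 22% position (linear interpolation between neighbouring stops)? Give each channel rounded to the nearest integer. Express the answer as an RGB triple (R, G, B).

(84, 126, 68)

22% lies between the 0% and 32% stops, so the local fraction is t = (22 − 0)/(32 − 0) = 22/32 ≈ 0.6875.
#f1c40f → (241, 196, 15); #0d5e5c → (13, 94, 92).
R = 241 + 0.6875 × (13 − 241) = 84.25 → 84
G = 196 + 0.6875 × (94 − 196) = 125.875 → 126
B = 15 + 0.6875 × (92 − 15) = 67.938 → 68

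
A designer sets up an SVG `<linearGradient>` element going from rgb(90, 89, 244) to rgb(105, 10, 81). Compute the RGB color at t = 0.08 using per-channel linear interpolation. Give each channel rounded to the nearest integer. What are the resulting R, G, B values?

R = 90 + 0.08 × (105 − 90) = 90 + 0.08 × 15 = 91.2 → 91
G = 89 + 0.08 × (10 − 89) = 89 + 0.08 × -79 = 82.68 → 83
B = 244 + 0.08 × (81 − 244) = 244 + 0.08 × -163 = 230.96 → 231

(91, 83, 231)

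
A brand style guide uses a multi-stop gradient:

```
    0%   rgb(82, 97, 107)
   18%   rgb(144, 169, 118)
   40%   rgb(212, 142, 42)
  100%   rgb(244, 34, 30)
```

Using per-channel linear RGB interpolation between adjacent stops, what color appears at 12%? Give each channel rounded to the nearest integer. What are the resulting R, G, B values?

12% lies between the 0% and 18% stops, so the local fraction is t = (12 − 0)/(18 − 0) = 12/18 ≈ 0.6667.
R = 82 + 0.6667 × (144 − 82) = 123.335 → 123
G = 97 + 0.6667 × (169 − 97) = 145.002 → 145
B = 107 + 0.6667 × (118 − 107) = 114.334 → 114

(123, 145, 114)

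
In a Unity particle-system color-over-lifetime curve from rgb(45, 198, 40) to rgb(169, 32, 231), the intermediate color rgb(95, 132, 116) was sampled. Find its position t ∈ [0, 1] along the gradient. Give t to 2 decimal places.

0.40

Invert the lerp on the B channel (largest span, 191): t = (116 − 40) / (231 − 40) = 76/191 = 0.39791.
Check on R: (95 − 45)/(169 − 45) = 0.4032 ✓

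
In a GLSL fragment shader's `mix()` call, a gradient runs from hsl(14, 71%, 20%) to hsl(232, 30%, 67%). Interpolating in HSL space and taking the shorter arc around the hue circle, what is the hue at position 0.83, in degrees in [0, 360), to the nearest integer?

256

Hue: 232 − 14 = 218°, but |218| > 180 so the shorter arc goes the other way: Δh = 218 − 360 = -142°.
H = 14 + 0.83 × (-142) = -103.86 → -104 → -104 mod 360 = 256°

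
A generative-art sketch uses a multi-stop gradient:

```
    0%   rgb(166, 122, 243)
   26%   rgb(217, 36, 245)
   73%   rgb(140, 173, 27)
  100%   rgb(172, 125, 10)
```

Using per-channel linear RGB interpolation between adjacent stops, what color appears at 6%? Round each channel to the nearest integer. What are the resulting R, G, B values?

6% lies between the 0% and 26% stops, so the local fraction is t = (6 − 0)/(26 − 0) = 6/26 ≈ 0.2308.
R = 166 + 0.2308 × (217 − 166) = 177.771 → 178
G = 122 + 0.2308 × (36 − 122) = 102.151 → 102
B = 243 + 0.2308 × (245 − 243) = 243.462 → 243

(178, 102, 243)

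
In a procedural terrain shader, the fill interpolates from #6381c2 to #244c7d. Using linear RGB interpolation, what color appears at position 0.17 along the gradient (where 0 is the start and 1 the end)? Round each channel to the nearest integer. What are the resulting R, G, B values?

(88, 120, 182)

#6381c2 → (99, 129, 194); #244c7d → (36, 76, 125).
R = 99 + 0.17 × (36 − 99) = 99 + 0.17 × -63 = 88.29 → 88
G = 129 + 0.17 × (76 − 129) = 129 + 0.17 × -53 = 119.99 → 120
B = 194 + 0.17 × (125 − 194) = 194 + 0.17 × -69 = 182.27 → 182
So the blended color is (88, 120, 182), about #5878b6.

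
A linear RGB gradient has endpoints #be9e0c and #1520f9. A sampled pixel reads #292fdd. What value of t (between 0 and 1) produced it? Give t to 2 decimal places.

0.88

Invert the lerp on the B channel (largest span, 237): t = (221 − 12) / (249 − 12) = 209/237 = 0.88186.
Check on R: (41 − 190)/(21 − 190) = 0.8817 ✓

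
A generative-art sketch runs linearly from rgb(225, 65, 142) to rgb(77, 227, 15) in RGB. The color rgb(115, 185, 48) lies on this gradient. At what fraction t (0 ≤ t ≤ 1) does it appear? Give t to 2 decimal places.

0.74

Invert the lerp on the G channel (largest span, 162): t = (185 − 65) / (227 − 65) = 120/162 = 0.74074.
Check on R: (115 − 225)/(77 − 225) = 0.7432 ✓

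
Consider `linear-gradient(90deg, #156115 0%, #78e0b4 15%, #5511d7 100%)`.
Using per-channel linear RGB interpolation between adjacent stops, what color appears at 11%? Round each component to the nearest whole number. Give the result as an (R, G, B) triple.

11% lies between the 0% and 15% stops, so the local fraction is t = (11 − 0)/(15 − 0) = 11/15 ≈ 0.7333.
#156115 → (21, 97, 21); #78e0b4 → (120, 224, 180).
R = 21 + 0.7333 × (120 − 21) = 93.597 → 94
G = 97 + 0.7333 × (224 − 97) = 190.129 → 190
B = 21 + 0.7333 × (180 − 21) = 137.595 → 138

(94, 190, 138)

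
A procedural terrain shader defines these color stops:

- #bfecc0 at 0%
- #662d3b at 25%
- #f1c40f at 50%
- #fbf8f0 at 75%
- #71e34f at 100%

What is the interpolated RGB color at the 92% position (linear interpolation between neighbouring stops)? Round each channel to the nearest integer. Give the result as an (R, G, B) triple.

92% lies between the 75% and 100% stops, so the local fraction is t = (92 − 75)/(100 − 75) = 17/25 ≈ 0.68.
#fbf8f0 → (251, 248, 240); #71e34f → (113, 227, 79).
R = 251 + 0.68 × (113 − 251) = 157.16 → 157
G = 248 + 0.68 × (227 − 248) = 233.72 → 234
B = 240 + 0.68 × (79 − 240) = 130.52 → 131

(157, 234, 131)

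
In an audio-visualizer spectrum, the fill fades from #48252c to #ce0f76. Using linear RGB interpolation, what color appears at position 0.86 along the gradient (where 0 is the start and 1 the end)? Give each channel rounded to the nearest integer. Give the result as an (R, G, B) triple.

(187, 18, 108)

#48252c → (72, 37, 44); #ce0f76 → (206, 15, 118).
R = 72 + 0.86 × (206 − 72) = 72 + 0.86 × 134 = 187.24 → 187
G = 37 + 0.86 × (15 − 37) = 37 + 0.86 × -22 = 18.08 → 18
B = 44 + 0.86 × (118 − 44) = 44 + 0.86 × 74 = 107.64 → 108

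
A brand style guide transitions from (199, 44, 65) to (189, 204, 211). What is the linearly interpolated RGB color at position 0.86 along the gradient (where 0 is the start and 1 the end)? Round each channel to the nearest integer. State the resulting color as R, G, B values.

(190, 182, 191)

R = 199 + 0.86 × (189 − 199) = 199 + 0.86 × -10 = 190.4 → 190
G = 44 + 0.86 × (204 − 44) = 44 + 0.86 × 160 = 181.6 → 182
B = 65 + 0.86 × (211 − 65) = 65 + 0.86 × 146 = 190.56 → 191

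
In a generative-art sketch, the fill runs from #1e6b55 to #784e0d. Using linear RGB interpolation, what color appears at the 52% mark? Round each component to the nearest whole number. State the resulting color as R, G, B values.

#1e6b55 → (30, 107, 85); #784e0d → (120, 78, 13).
52% corresponds to t = 0.52.
R = 30 + 0.52 × (120 − 30) = 30 + 0.52 × 90 = 76.8 → 77
G = 107 + 0.52 × (78 − 107) = 107 + 0.52 × -29 = 91.92 → 92
B = 85 + 0.52 × (13 − 85) = 85 + 0.52 × -72 = 47.56 → 48
So the blended color is (77, 92, 48), about #4d5c30.

(77, 92, 48)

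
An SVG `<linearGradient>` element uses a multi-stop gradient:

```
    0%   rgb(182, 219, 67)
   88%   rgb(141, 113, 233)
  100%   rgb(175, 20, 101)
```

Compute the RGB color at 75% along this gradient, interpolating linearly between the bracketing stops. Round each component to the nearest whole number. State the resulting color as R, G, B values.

75% lies between the 0% and 88% stops, so the local fraction is t = (75 − 0)/(88 − 0) = 75/88 ≈ 0.8523.
R = 182 + 0.8523 × (141 − 182) = 147.056 → 147
G = 219 + 0.8523 × (113 − 219) = 128.656 → 129
B = 67 + 0.8523 × (233 − 67) = 208.482 → 208

(147, 129, 208)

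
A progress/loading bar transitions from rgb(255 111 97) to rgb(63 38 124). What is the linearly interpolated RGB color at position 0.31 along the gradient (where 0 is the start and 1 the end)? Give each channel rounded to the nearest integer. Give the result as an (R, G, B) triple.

(195, 88, 105)

R = 255 + 0.31 × (63 − 255) = 255 + 0.31 × -192 = 195.48 → 195
G = 111 + 0.31 × (38 − 111) = 111 + 0.31 × -73 = 88.37 → 88
B = 97 + 0.31 × (124 − 97) = 97 + 0.31 × 27 = 105.37 → 105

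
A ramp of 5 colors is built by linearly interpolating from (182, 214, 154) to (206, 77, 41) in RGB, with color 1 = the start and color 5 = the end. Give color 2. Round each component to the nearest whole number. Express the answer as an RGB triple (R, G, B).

With 5 swatches and endpoints inclusive, swatch 2 sits at t = (2 − 1)/(5 − 1) = 1/4 ≈ 0.25.
R = 182 + 0.25 × (206 − 182) = 188 → 188
G = 214 + 0.25 × (77 − 214) = 179.75 → 180
B = 154 + 0.25 × (41 − 154) = 125.75 → 126

(188, 180, 126)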